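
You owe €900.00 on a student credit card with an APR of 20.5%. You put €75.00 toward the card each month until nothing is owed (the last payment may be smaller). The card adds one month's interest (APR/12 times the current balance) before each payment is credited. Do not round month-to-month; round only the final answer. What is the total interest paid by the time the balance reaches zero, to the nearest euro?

Monthly rate r = 20.5%/12 = 1.70833% = 0.0170833.
Payoff takes n = ⌈−ln(1 − rB₀/P)/ln(1+r)⌉ = ⌈13.543⌉ = 14 payments; the last is €40.92.
Total paid = 13·€75.00 + €40.92 = €1,015.92.
Total interest = total paid − principal = €1,015.92 − €900.00 = €115.92.

€116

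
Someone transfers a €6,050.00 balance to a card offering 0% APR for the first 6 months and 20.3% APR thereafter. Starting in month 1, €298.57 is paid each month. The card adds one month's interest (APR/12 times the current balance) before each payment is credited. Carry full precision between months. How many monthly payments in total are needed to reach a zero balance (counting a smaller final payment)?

Promo months 1–6 at r₀ = 0%/12 = 0; months 7+ at r₁ = 20.3%/12 = 0.0169167.
After month 6 (no interest yet): B = €6,050.00 − 6·€298.57 = €4,258.58.
Then at r₁ with €298.57/mo: n₂ = −ln(1 − r₁·B/P)/ln(1+r₁) ≈ 16.46 → 17 more payments.

23 months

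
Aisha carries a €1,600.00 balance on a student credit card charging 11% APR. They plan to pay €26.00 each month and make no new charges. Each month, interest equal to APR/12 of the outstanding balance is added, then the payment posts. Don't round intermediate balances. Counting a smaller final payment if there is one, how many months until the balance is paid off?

91 months

Monthly rate r = 11%/12 = 0.916667% = 0.00916667.
Recurrence: B ← B·(1+r) − €26.00.
Month 1: interest €14.67; balance after payment €1,588.67.
Month 2: interest €14.56; balance after payment €1,577.23.
Closed form: n = −ln(1 − rB₀/P)/ln(1+r) = −ln(0.4359)/ln(1.00917) ≈ 90.998, so the balance reaches zero during payment 91.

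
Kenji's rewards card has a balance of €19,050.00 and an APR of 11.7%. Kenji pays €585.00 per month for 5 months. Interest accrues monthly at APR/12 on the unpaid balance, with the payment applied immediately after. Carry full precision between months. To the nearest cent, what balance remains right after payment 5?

Monthly rate r = 11.7%/12 = 0.975% = 0.00975.
Each month: B ← B·(1+r) − €585.00.
Month 1: interest €185.74; balance after payment €18,650.74.
Month 2: interest €181.84; balance after payment €18,247.58.
Month 3: interest €177.91; balance after payment €17,840.50.
Month 4: interest €173.94; balance after payment €17,429.44.
Month 5: interest €169.94; balance after payment €17,014.38.

€17,014.38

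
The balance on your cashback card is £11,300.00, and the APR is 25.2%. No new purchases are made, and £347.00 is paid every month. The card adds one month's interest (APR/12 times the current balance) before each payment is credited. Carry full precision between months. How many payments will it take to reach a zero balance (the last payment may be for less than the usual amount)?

Monthly rate r = 25.2%/12 = 2.1% = 0.021.
Recurrence: B ← B·(1+r) − £347.00.
Month 1: interest £237.30; balance after payment £11,190.30.
Month 2: interest £235.00; balance after payment £11,078.30.
Closed form: n = −ln(1 − rB₀/P)/ln(1+r) = −ln(0.31614)/ln(1.021) ≈ 55.411, so the balance reaches zero during payment 56.

56 payments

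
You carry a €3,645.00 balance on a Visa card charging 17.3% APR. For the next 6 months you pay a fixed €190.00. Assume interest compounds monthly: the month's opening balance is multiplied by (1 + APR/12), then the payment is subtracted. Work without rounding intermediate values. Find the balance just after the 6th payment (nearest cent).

€2,789.99

Monthly rate r = 17.3%/12 = 1.44167% = 0.0144167.
Each month: B ← B·(1+r) − €190.00.
Month 1: interest €52.55; balance after payment €3,507.55.
Month 2: interest €50.57; balance after payment €3,368.12.
Month 3: interest €48.56; balance after payment €3,226.67.
Month 4: interest €46.52; balance after payment €3,083.19.
Month 5: interest €44.45; balance after payment €2,937.64.
Month 6: interest €42.35; balance after payment €2,789.99.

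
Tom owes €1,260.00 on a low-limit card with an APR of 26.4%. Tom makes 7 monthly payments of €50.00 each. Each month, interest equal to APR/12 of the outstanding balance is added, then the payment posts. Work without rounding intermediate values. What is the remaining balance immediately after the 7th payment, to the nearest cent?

Monthly rate r = 26.4%/12 = 2.2% = 0.022.
Each month: B ← B·(1+r) − €50.00.
Month 1: interest €27.72; balance after payment €1,237.72.
Month 2: interest €27.23; balance after payment €1,214.95.
Month 3: interest €26.73; balance after payment €1,191.68.
Month 4: interest €26.22; balance after payment €1,167.90.
Month 5: interest €25.69; balance after payment €1,143.59.
Month 6: interest €25.16; balance after payment €1,118.75.
Month 7: interest €24.61; balance after payment €1,093.36.

€1,093.36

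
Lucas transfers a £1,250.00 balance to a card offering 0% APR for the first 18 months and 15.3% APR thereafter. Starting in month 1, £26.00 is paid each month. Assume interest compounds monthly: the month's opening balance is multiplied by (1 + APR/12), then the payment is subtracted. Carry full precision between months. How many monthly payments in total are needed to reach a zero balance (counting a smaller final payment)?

57 months

Promo months 1–18 at r₀ = 0%/12 = 0; months 19+ at r₁ = 15.3%/12 = 0.01275.
After month 18 (no interest yet): B = £1,250.00 − 18·£26.00 = £782.00.
Then at r₁ with £26.00/mo: n₂ = −ln(1 − r₁·B/P)/ln(1+r₁) ≈ 38.18 → 39 more payments.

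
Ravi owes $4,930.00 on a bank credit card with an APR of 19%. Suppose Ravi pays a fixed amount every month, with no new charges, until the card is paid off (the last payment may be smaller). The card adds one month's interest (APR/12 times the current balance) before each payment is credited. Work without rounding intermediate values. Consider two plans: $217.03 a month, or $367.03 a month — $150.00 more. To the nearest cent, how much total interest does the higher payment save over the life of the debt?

Monthly rate r = 19%/12 = 1.58333% = 0.0158333.
At $217.03/mo: n = ⌈−ln(1 − rB₀/P)/ln(1+r)⌉ = 29 payments (last $81.98); total interest = total paid − $4,930.00 = $1,228.82.
At $367.03/mo: 16 payments (last $81.70); total interest $657.15.
Interest saved = $1,228.82 − $657.15 = $571.67.

$571.67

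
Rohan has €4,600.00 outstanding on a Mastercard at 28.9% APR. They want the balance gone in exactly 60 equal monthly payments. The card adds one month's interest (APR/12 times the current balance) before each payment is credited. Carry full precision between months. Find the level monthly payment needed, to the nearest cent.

Monthly rate r = 28.9%/12 = 2.40833% = 0.0240833.
Level-payment amortization: P = B₀·r / (1 − (1+r)^(−n)) = 4600.00·0.0240833 / (1 − 1.02408^(−60)).
Denominator 1 − (1+r)^(−60) = 0.760181816.
P = 110.783 / 0.760181816 ≈ 145.73.

€145.73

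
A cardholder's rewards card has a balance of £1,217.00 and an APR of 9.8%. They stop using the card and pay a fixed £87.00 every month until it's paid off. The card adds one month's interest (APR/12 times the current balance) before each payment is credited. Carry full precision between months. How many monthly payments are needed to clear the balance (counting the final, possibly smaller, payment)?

15 months

Monthly rate r = 9.8%/12 = 0.816667% = 0.00816667.
Recurrence: B ← B·(1+r) − £87.00.
Month 1: interest £9.94; balance after payment £1,139.94.
Month 2: interest £9.31; balance after payment £1,062.25.
Closed form: n = −ln(1 − rB₀/P)/ln(1+r) = −ln(0.88576)/ln(1.00817) ≈ 14.915, so the balance reaches zero during payment 15.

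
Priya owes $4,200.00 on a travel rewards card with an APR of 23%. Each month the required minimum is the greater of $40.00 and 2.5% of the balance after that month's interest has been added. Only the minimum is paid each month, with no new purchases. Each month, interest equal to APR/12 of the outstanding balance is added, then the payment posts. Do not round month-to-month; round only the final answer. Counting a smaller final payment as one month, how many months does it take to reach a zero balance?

229 months

Monthly rate r = 23%/12 = 1.91667% = 0.0191667.
While 2.5% of the post-interest balance exceeds $40.00, each month B ← (B·(1+r))·(1 − 0.025), i.e. B shrinks by the factor (1+r)·0.975 = 0.99369.
This holds for months 1–156. Entering month 157 the balance is $1,563.95; 2.5% of the post-interest balance is now below $40.00, so the flat $40.00 minimum applies from here.
From month 157 a fixed $40.00 at rate r clears $1,563.95 in 73 more payments. Total: 156 + 73 = 229 months.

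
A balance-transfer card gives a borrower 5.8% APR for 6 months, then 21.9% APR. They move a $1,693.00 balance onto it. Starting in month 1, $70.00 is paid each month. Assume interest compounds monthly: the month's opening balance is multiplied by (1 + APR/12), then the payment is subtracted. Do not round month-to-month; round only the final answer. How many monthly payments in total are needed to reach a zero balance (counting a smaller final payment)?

30 payments

Promo months 1–6 at r₀ = 5.8%/12 = 0.00483333; months 7+ at r₁ = 21.9%/12 = 0.01825.
After month 6: iterate B ← B·(1+r₀) − $70.00 for 6 months → $1,317.59.
Then at r₁ with $70.00/mo: n₂ = −ln(1 − r₁·B/P)/ln(1+r₁) ≈ 23.27 → 24 more payments.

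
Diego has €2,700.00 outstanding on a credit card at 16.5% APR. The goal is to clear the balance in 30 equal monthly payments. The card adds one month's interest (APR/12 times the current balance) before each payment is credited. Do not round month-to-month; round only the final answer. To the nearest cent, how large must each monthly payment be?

€110.44

Monthly rate r = 16.5%/12 = 1.375% = 0.01375.
Level-payment amortization: P = B₀·r / (1 − (1+r)^(−n)) = 2700.00·0.01375 / (1 − 1.01375^(−30)).
Denominator 1 − (1+r)^(−30) = 0.336143849.
P = 37.125 / 0.336143849 ≈ 110.44.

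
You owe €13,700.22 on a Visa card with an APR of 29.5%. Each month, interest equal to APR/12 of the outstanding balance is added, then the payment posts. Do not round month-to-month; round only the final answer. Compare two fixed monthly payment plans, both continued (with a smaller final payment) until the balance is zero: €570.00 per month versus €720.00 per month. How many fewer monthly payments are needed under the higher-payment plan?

11 fewer payments

Monthly rate r = 29.5%/12 = 2.45833% = 0.0245833.
At €570.00/mo: n = ⌈−ln(1 − rB₀/P)/ln(1+r)⌉ = 37 payments (last €457.14); total interest = total paid − €13,700.22 = €7,276.92.
At €720.00/mo: 26 payments (last €698.02); total interest €4,997.80.
Payments saved = 37 − 26 = 11.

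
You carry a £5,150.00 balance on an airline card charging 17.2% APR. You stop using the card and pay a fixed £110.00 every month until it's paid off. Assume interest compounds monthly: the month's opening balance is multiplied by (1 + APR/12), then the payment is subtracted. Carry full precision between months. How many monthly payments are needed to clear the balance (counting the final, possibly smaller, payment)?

79 months

Monthly rate r = 17.2%/12 = 1.43333% = 0.0143333.
Recurrence: B ← B·(1+r) − £110.00.
Month 1: interest £73.82; balance after payment £5,113.82.
Month 2: interest £73.30; balance after payment £5,077.11.
Closed form: n = −ln(1 − rB₀/P)/ln(1+r) = −ln(0.32894)/ln(1.01433) ≈ 78.128, so the balance reaches zero during payment 79.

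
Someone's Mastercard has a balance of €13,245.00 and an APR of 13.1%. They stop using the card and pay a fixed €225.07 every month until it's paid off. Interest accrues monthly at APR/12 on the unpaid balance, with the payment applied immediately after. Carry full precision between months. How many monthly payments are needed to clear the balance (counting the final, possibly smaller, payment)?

95 payments

Monthly rate r = 13.1%/12 = 1.09167% = 0.0109167.
Recurrence: B ← B·(1+r) − €225.07.
Month 1: interest €144.59; balance after payment €13,164.52.
Month 2: interest €143.71; balance after payment €13,083.16.
Closed form: n = −ln(1 − rB₀/P)/ln(1+r) = −ln(0.35757)/ln(1.01092) ≈ 94.720, so the balance reaches zero during payment 95.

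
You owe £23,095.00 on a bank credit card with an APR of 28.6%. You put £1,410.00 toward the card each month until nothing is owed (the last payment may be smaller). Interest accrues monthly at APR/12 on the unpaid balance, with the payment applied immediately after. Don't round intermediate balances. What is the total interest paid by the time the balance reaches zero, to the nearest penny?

Monthly rate r = 28.6%/12 = 2.38333% = 0.0238333.
Payoff takes n = ⌈−ln(1 − rB₀/P)/ln(1+r)⌉ = ⌈21.012⌉ = 22 payments; the last is £17.25.
Total paid = 21·£1,410.00 + £17.25 = £29,627.25.
Total interest = total paid − principal = £29,627.25 − £23,095.00 = £6,532.25.

£6,532.25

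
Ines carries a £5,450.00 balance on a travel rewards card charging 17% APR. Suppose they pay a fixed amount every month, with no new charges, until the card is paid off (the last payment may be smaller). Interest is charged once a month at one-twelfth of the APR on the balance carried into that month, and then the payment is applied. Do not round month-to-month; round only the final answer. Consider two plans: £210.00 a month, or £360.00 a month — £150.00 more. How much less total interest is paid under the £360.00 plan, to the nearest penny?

Monthly rate r = 17%/12 = 1.41667% = 0.0141667.
At £210.00/mo: n = ⌈−ln(1 − rB₀/P)/ln(1+r)⌉ = 33 payments (last £122.38); total interest = total paid − £5,450.00 = £1,392.38.
At £360.00/mo: 18 payments (last £57.93); total interest £727.93.
Interest saved = £1,392.38 − £727.93 = £664.45.

£664.45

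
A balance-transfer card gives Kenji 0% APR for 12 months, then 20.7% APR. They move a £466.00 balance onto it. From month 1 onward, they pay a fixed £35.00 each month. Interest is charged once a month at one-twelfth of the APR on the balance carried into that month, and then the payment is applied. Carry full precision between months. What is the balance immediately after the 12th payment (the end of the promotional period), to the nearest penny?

£46.00

Promo months 1–12 at r₀ = 0%/12 = 0; months 13+ at r₁ = 20.7%/12 = 0.01725.
After month 12 (no interest yet): B = £466.00 − 12·£35.00 = £46.00.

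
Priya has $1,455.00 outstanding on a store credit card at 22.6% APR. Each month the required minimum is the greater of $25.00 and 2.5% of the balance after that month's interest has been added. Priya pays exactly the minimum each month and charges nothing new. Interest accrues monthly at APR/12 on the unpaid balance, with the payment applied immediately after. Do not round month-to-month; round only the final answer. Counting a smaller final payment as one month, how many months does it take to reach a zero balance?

132 months

Monthly rate r = 22.6%/12 = 1.88333% = 0.0188333.
While 2.5% of the post-interest balance exceeds $25.00, each month B ← (B·(1+r))·(1 − 0.025), i.e. B shrinks by the factor (1+r)·0.975 = 0.99336.
This holds for months 1–60. Entering month 61 the balance is $975.73; 2.5% of the post-interest balance is now below $25.00, so the flat $25.00 minimum applies from here.
From month 61 a fixed $25.00 at rate r clears $975.73 in 72 more payments. Total: 60 + 72 = 132 months.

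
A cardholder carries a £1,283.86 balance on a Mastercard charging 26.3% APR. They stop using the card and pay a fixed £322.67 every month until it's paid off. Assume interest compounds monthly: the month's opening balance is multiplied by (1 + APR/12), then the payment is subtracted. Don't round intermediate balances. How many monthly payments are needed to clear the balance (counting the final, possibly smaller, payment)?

5 payments

Monthly rate r = 26.3%/12 = 2.19167% = 0.0219167.
Recurrence: B ← B·(1+r) − £322.67.
Month 1: interest £28.14; balance after payment £989.33.
Month 2: interest £21.68; balance after payment £688.34.
Month 3: interest £15.09; balance after payment £380.76.
Month 4: interest £8.34; balance after payment £66.43.
Month 5: interest £1.46; balance after payment £0.00.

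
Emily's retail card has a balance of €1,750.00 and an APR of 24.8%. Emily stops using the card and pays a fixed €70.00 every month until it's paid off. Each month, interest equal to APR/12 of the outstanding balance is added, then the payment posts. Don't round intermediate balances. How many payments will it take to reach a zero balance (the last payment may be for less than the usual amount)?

Monthly rate r = 24.8%/12 = 2.06667% = 0.0206667.
Recurrence: B ← B·(1+r) − €70.00.
Month 1: interest €36.17; balance after payment €1,716.17.
Month 2: interest €35.47; balance after payment €1,681.63.
Closed form: n = −ln(1 − rB₀/P)/ln(1+r) = −ln(0.48333)/ln(1.02067) ≈ 35.542, so the balance reaches zero during payment 36.

36 payments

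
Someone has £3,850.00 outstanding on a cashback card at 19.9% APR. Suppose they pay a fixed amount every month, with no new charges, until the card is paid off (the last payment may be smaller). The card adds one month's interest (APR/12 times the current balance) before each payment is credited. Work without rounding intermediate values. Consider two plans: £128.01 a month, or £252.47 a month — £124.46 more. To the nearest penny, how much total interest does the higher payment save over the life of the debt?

£899.91

Monthly rate r = 19.9%/12 = 1.65833% = 0.0165833.
At £128.01/mo: n = ⌈−ln(1 − rB₀/P)/ln(1+r)⌉ = 42 payments (last £127.05); total interest = total paid − £3,850.00 = £1,525.46.
At £252.47/mo: 18 payments (last £183.56); total interest £625.55.
Interest saved = £1,525.46 − £625.55 = £899.91.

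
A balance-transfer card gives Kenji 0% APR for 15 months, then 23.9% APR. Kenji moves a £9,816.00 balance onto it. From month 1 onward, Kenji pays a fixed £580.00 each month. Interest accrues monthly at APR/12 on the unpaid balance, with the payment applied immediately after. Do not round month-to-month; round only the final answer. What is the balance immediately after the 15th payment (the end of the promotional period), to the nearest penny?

£1,116.00

Promo months 1–15 at r₀ = 0%/12 = 0; months 16+ at r₁ = 23.9%/12 = 0.0199167.
After month 15 (no interest yet): B = £9,816.00 − 15·£580.00 = £1,116.00.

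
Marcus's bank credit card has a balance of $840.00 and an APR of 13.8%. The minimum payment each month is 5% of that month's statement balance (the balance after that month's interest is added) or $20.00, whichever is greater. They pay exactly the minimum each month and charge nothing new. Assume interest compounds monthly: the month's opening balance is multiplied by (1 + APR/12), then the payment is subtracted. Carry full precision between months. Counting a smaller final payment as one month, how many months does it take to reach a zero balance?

Monthly rate r = 13.8%/12 = 1.15% = 0.0115.
While 5% of the post-interest balance exceeds $20.00, each month B ← (B·(1+r))·(1 − 0.05), i.e. B shrinks by the factor (1+r)·0.95 = 0.96093.
This holds for months 1–19. Entering month 20 the balance is $393.89; 5% of the post-interest balance is now below $20.00, so the flat $20.00 minimum applies from here.
From month 20 a fixed $20.00 at rate r clears $393.89 in 23 more payments. Total: 19 + 23 = 42 months.

42 months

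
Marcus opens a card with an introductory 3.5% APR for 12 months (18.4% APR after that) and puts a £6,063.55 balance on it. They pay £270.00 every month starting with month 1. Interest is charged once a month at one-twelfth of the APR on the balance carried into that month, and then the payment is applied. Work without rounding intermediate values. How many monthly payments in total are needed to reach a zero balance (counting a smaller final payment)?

Promo months 1–12 at r₀ = 3.5%/12 = 0.00291667; months 13+ at r₁ = 18.4%/12 = 0.0153333.
After month 12: iterate B ← B·(1+r₀) − £270.00 for 12 months → £2,986.73.
Then at r₁ with £270.00/mo: n₂ = −ln(1 − r₁·B/P)/ln(1+r₁) ≈ 12.21 → 13 more payments.

25 payments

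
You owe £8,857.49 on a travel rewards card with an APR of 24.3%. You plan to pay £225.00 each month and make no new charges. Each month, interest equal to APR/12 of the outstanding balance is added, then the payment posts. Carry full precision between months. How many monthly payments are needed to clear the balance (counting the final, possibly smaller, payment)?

Monthly rate r = 24.3%/12 = 2.025% = 0.02025.
Recurrence: B ← B·(1+r) − £225.00.
Month 1: interest £179.36; balance after payment £8,811.85.
Month 2: interest £178.44; balance after payment £8,765.29.
Closed form: n = −ln(1 − rB₀/P)/ln(1+r) = −ln(0.20283)/ln(1.02025) ≈ 79.581, so the balance reaches zero during payment 80.

80 payments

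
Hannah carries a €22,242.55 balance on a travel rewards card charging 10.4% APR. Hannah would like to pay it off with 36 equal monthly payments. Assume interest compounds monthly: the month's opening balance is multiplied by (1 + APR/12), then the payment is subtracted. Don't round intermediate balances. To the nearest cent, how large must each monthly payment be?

€721.89

Monthly rate r = 10.4%/12 = 0.866667% = 0.00866667.
Level-payment amortization: P = B₀·r / (1 − (1+r)^(−n)) = 22242.55·0.00866667 / (1 − 1.00867^(−36)).
Denominator 1 − (1+r)^(−36) = 0.267033852.
P = 192.769 / 0.267033852 ≈ 721.89.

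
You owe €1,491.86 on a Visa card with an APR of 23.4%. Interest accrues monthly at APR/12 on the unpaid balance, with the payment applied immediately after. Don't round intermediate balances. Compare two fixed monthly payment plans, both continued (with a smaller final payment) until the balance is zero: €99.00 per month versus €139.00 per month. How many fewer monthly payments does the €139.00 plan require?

Monthly rate r = 23.4%/12 = 1.95% = 0.0195.
At €99.00/mo: n = ⌈−ln(1 − rB₀/P)/ln(1+r)⌉ = 19 payments (last €1.59); total interest = total paid − €1,491.86 = €291.73.
At €139.00/mo: 13 payments (last €22.32); total interest €198.46.
Payments saved = 19 − 13 = 6.

6 fewer payments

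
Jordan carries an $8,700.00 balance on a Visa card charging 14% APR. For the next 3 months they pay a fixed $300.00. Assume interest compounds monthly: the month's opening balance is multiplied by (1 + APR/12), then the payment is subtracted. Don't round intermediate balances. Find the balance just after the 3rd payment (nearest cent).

Monthly rate r = 14%/12 = 1.16667% = 0.0116667.
Each month: B ← B·(1+r) − $300.00.
Month 1: interest $101.50; balance after payment $8,501.50.
Month 2: interest $99.18; balance after payment $8,300.68.
Month 3: interest $96.84; balance after payment $8,097.53.

$8,097.53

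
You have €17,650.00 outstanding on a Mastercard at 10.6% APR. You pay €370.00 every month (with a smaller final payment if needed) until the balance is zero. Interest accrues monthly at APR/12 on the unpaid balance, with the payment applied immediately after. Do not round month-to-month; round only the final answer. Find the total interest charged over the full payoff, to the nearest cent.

Monthly rate r = 10.6%/12 = 0.883333% = 0.00883333.
Payoff takes n = ⌈−ln(1 − rB₀/P)/ln(1+r)⌉ = ⌈62.209⌉ = 63 payments; the last is €77.55.
Total paid = 62·€370.00 + €77.55 = €23,017.55.
Total interest = total paid − principal = €23,017.55 − €17,650.00 = €5,367.55.

€5,367.55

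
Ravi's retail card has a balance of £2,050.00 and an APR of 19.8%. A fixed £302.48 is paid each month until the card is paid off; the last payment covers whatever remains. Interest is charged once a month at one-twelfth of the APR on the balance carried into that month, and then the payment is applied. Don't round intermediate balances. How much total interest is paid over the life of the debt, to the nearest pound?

£142

Monthly rate r = 19.8%/12 = 1.65% = 0.0165.
Payoff takes n = ⌈−ln(1 − rB₀/P)/ln(1+r)⌉ = ⌈7.246⌉ = 8 payments; the last is £74.94.
Total paid = 7·£302.48 + £74.94 = £2,192.30.
Total interest = total paid − principal = £2,192.30 − £2,050.00 = £142.30.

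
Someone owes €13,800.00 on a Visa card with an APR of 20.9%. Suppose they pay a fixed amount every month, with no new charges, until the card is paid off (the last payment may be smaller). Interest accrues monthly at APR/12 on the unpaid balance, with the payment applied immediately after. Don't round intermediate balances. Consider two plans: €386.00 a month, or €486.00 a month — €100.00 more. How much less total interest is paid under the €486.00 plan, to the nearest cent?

Monthly rate r = 20.9%/12 = 1.74167% = 0.0174167.
At €386.00/mo: n = ⌈−ln(1 − rB₀/P)/ln(1+r)⌉ = 57 payments (last €172.82); total interest = total paid − €13,800.00 = €7,988.82.
At €486.00/mo: 40 payments (last €251.50); total interest €5,405.50.
Interest saved = €7,988.82 − €5,405.50 = €2,583.32.

€2,583.32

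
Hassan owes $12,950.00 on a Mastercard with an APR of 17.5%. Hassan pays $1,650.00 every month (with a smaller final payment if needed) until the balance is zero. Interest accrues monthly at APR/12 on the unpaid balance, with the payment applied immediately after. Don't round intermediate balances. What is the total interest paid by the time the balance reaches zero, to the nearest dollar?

$906

Monthly rate r = 17.5%/12 = 1.45833% = 0.0145833.
Payoff takes n = ⌈−ln(1 − rB₀/P)/ln(1+r)⌉ = ⌈8.396⌉ = 9 payments; the last is $655.90.
Total paid = 8·$1,650.00 + $655.90 = $13,855.90.
Total interest = total paid − principal = $13,855.90 − $12,950.00 = $905.90.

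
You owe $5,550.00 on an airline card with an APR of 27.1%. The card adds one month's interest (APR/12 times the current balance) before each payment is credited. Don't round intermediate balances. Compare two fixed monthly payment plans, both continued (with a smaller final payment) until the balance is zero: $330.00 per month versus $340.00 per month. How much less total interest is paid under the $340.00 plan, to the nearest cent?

$57.83

Monthly rate r = 27.1%/12 = 2.25833% = 0.0225833.
At $330.00/mo: n = ⌈−ln(1 − rB₀/P)/ln(1+r)⌉ = 22 payments (last $130.27); total interest = total paid − $5,550.00 = $1,510.27.
At $340.00/mo: 21 payments (last $202.44); total interest $1,452.44.
Interest saved = $1,510.27 − $1,452.44 = $57.83.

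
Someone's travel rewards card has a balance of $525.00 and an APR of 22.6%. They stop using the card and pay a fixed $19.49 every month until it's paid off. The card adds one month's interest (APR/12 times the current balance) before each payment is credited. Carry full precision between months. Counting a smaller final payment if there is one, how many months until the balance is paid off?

Monthly rate r = 22.6%/12 = 1.88333% = 0.0188333.
Recurrence: B ← B·(1+r) − $19.49.
Month 1: interest $9.89; balance after payment $515.40.
Month 2: interest $9.71; balance after payment $505.61.
Closed form: n = −ln(1 − rB₀/P)/ln(1+r) = −ln(0.49269)/ln(1.01883) ≈ 37.939, so the balance reaches zero during payment 38.

38 months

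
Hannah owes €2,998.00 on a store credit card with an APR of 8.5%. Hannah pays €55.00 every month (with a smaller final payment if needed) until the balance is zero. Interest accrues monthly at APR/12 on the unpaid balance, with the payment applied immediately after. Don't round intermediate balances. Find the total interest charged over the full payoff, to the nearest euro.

Monthly rate r = 8.5%/12 = 0.708333% = 0.00708333.
Payoff takes n = ⌈−ln(1 − rB₀/P)/ln(1+r)⌉ = ⌈69.128⌉ = 70 payments; the last is €7.08.
Total paid = 69·€55.00 + €7.08 = €3,802.08.
Total interest = total paid − principal = €3,802.08 − €2,998.00 = €804.08.

€804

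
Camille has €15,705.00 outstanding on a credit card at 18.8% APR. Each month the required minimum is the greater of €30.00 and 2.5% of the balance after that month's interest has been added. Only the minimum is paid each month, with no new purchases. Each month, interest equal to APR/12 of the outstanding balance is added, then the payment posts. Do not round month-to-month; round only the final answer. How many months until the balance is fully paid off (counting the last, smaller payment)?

Monthly rate r = 18.8%/12 = 1.56667% = 0.0156667.
While 2.5% of the post-interest balance exceeds €30.00, each month B ← (B·(1+r))·(1 − 0.025), i.e. B shrinks by the factor (1+r)·0.975 = 0.99028.
This holds for months 1–265. Entering month 266 the balance is €1,178.50; 2.5% of the post-interest balance is now below €30.00, so the flat €30.00 minimum applies from here.
From month 266 a fixed €30.00 at rate r clears €1,178.50 in 62 more payments. Total: 265 + 62 = 327 months.

327 months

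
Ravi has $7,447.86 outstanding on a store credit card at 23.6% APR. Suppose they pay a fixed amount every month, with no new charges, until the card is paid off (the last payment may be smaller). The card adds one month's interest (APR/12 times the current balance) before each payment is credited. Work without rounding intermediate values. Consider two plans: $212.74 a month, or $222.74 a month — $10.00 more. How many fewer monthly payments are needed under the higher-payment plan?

Monthly rate r = 23.6%/12 = 1.96667% = 0.0196667.
At $212.74/mo: n = ⌈−ln(1 − rB₀/P)/ln(1+r)⌉ = 60 payments (last $189.52); total interest = total paid − $7,447.86 = $5,293.32.
At $222.74/mo: 56 payments (last $7.13); total interest $4,809.97.
Payments saved = 60 − 56 = 4.

4 fewer payments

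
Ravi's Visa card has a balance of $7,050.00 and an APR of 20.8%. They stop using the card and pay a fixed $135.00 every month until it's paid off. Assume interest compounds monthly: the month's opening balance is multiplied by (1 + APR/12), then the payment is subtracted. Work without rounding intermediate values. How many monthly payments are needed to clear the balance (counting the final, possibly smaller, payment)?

138 months

Monthly rate r = 20.8%/12 = 1.73333% = 0.0173333.
Recurrence: B ← B·(1+r) − $135.00.
Month 1: interest $122.20; balance after payment $7,037.20.
Month 2: interest $121.98; balance after payment $7,024.18.
Closed form: n = −ln(1 − rB₀/P)/ln(1+r) = −ln(0.094815)/ln(1.01733) ≈ 137.088, so the balance reaches zero during payment 138.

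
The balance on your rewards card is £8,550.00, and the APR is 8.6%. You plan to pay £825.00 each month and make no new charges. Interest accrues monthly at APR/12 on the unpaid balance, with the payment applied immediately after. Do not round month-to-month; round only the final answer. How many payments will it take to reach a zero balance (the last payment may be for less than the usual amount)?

Monthly rate r = 8.6%/12 = 0.716667% = 0.00716667.
Recurrence: B ← B·(1+r) − £825.00.
Month 1: interest £61.27; balance after payment £7,786.27.
Month 2: interest £55.80; balance after payment £7,017.08.
Closed form: n = −ln(1 − rB₀/P)/ln(1+r) = −ln(0.92573)/ln(1.00717) ≈ 10.807, so the balance reaches zero during payment 11.

11 months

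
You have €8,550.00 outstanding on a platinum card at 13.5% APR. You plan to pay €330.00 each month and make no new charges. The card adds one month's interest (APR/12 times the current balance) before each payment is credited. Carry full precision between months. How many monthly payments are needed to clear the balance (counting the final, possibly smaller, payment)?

31 months

Monthly rate r = 13.5%/12 = 1.125% = 0.01125.
Recurrence: B ← B·(1+r) − €330.00.
Month 1: interest €96.19; balance after payment €8,316.19.
Month 2: interest €93.56; balance after payment €8,079.74.
Closed form: n = −ln(1 − rB₀/P)/ln(1+r) = −ln(0.70852)/ln(1.01125) ≈ 30.801, so the balance reaches zero during payment 31.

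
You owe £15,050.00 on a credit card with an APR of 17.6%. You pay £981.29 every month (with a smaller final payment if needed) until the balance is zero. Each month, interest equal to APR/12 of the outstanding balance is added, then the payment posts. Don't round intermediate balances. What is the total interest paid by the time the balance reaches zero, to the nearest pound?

£2,125

Monthly rate r = 17.6%/12 = 1.46667% = 0.0146667.
Payoff takes n = ⌈−ln(1 − rB₀/P)/ln(1+r)⌉ = ⌈17.501⌉ = 18 payments; the last is £493.43.
Total paid = 17·£981.29 + £493.43 = £17,175.36.
Total interest = total paid − principal = £17,175.36 − £15,050.00 = £2,125.36.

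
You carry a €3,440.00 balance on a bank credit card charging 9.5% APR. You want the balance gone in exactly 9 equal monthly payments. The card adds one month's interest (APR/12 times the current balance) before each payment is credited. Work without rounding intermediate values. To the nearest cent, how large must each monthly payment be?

Monthly rate r = 9.5%/12 = 0.791667% = 0.00791667.
Level-payment amortization: P = B₀·r / (1 − (1+r)^(−n)) = 3440.00·0.00791667 / (1 − 1.00792^(−9)).
Denominator 1 − (1+r)^(−9) = 0.0685096498.
P = 27.2333 / 0.0685096498 ≈ 397.51.

€397.51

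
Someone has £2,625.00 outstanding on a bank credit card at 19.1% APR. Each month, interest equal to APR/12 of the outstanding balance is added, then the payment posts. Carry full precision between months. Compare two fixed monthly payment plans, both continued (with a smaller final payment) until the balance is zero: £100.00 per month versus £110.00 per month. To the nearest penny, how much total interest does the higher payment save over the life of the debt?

Monthly rate r = 19.1%/12 = 1.59167% = 0.0159167.
At £100.00/mo: n = ⌈−ln(1 − rB₀/P)/ln(1+r)⌉ = 35 payments (last £25.85); total interest = total paid − £2,625.00 = £800.85.
At £110.00/mo: 31 payments (last £28.18); total interest £703.18.
Interest saved = £800.85 − £703.18 = £97.67.

£97.67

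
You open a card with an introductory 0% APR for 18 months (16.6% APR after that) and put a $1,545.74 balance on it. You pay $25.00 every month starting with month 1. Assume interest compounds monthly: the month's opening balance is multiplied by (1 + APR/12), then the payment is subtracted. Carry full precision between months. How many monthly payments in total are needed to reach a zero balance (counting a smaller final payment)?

Promo months 1–18 at r₀ = 0%/12 = 0; months 19+ at r₁ = 16.6%/12 = 0.0138333.
After month 18 (no interest yet): B = $1,545.74 − 18·$25.00 = $1,095.74.
Then at r₁ with $25.00/mo: n₂ = −ln(1 − r₁·B/P)/ln(1+r₁) ≈ 67.85 → 68 more payments.

86 payments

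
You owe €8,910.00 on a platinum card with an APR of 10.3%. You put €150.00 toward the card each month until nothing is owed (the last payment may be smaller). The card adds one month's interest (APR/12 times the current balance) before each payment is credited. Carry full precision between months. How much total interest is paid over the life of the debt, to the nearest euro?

€3,605

Monthly rate r = 10.3%/12 = 0.858333% = 0.00858333.
Payoff takes n = ⌈−ln(1 − rB₀/P)/ln(1+r)⌉ = ⌈83.429⌉ = 84 payments; the last is €64.52.
Total paid = 83·€150.00 + €64.52 = €12,514.52.
Total interest = total paid − principal = €12,514.52 − €8,910.00 = €3,604.52.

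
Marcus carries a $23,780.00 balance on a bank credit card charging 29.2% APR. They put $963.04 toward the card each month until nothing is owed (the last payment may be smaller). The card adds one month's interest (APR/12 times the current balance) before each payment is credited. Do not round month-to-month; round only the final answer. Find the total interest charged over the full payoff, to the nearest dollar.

$13,011

Monthly rate r = 29.2%/12 = 2.43333% = 0.0243333.
Payoff takes n = ⌈−ln(1 − rB₀/P)/ln(1+r)⌉ = ⌈38.201⌉ = 39 payments; the last is $195.45.
Total paid = 38·$963.04 + $195.45 = $36,790.97.
Total interest = total paid − principal = $36,790.97 − $23,780.00 = $13,010.97.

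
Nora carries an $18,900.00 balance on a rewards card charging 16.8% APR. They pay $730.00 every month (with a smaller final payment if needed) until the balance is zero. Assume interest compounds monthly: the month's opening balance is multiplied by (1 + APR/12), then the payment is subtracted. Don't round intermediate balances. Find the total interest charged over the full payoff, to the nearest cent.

Monthly rate r = 16.8%/12 = 1.4% = 0.014.
Payoff takes n = ⌈−ln(1 − rB₀/P)/ln(1+r)⌉ = ⌈32.378⌉ = 33 payments; the last is $277.08.
Total paid = 32·$730.00 + $277.08 = $23,637.08.
Total interest = total paid − principal = $23,637.08 − $18,900.00 = $4,737.08.

$4,737.08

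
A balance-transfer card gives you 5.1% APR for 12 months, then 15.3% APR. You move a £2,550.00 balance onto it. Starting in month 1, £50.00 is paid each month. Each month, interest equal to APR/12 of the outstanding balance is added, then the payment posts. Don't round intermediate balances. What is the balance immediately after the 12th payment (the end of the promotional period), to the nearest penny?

£2,068.91

Promo months 1–12 at r₀ = 5.1%/12 = 0.00425; months 13+ at r₁ = 15.3%/12 = 0.01275.
After month 12: iterate B ← B·(1+r₀) − £50.00 for 12 months → £2,068.91.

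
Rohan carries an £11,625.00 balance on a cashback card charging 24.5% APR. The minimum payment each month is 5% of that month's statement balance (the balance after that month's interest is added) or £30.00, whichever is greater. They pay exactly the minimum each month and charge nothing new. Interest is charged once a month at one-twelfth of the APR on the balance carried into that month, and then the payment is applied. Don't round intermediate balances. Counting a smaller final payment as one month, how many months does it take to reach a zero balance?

Monthly rate r = 24.5%/12 = 2.04167% = 0.0204167.
While 5% of the post-interest balance exceeds £30.00, each month B ← (B·(1+r))·(1 − 0.05), i.e. B shrinks by the factor (1+r)·0.95 = 0.9694.
This holds for months 1–97. Entering month 98 the balance is £570.17; 5% of the post-interest balance is now below £30.00, so the flat £30.00 minimum applies from here.
From month 98 a fixed £30.00 at rate r clears £570.17 in 25 more payments. Total: 97 + 25 = 122 months.

122 months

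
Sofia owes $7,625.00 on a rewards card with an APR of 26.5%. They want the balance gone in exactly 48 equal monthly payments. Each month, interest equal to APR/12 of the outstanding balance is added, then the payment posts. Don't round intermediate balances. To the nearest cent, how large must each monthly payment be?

$259.24

Monthly rate r = 26.5%/12 = 2.20833% = 0.0220833.
Level-payment amortization: P = B₀·r / (1 − (1+r)^(−n)) = 7625.00·0.0220833 / (1 − 1.02208^(−48)).
Denominator 1 − (1+r)^(−48) = 0.649524803.
P = 168.385 / 0.649524803 ≈ 259.24.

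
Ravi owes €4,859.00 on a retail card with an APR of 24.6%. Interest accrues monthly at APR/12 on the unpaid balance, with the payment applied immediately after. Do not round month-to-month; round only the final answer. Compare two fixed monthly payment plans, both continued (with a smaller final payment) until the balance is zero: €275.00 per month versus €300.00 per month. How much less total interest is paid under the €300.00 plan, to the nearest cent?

Monthly rate r = 24.6%/12 = 2.05% = 0.0205.
At €275.00/mo: n = ⌈−ln(1 − rB₀/P)/ln(1+r)⌉ = 23 payments (last €45.33); total interest = total paid − €4,859.00 = €1,236.33.
At €300.00/mo: 20 payments (last €265.72); total interest €1,106.72.
Interest saved = €1,236.33 − €1,106.72 = €129.61.

€129.61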